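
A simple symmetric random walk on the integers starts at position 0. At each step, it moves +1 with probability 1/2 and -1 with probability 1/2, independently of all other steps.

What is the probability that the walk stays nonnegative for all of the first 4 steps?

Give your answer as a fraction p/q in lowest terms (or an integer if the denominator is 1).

Let f(t,s) = #length-t paths at position s with S_1..S_t all ≥ 0.
f(t,s) = f(t-1,s-1) + f(t-1,s+1) for s ≥ 0; f(t,s) = 0 for s < 0.
t=0: f(0,0)=1
t=1: f(1,1)=1
t=2: f(2,0)=1 f(2,2)=1
t=3: f(3,1)=2 f(3,3)=1
t=4: f(4,0)=2 f(4,2)=3 f(4,4)=1
Σ_s f(4,s) = 6
P = 6/16 = 3/8

Answer: 3/8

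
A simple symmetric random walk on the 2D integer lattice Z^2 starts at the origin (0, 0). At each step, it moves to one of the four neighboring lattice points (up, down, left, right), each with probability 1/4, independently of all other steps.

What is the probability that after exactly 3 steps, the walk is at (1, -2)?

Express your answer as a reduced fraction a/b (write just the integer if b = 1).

Answer: 3/64

Derivation:
Let h be the number of horizontal steps (so 3-h are vertical). To end at (1,-2) need (h+1)/2 right-steps and ((3-h)-2)/2 up-steps.
Sum over h with 1 ≤ h ≤ 1, h ≡ 1 (mod 2), 3-h ≡ 0 (mod 2):
h=1: C(3,1)·C(1,1)·C(2,0) = 3·1·1 = 3
Total favorable: 3
Total paths: 4^3 = 64
P = 3/64 = 3/64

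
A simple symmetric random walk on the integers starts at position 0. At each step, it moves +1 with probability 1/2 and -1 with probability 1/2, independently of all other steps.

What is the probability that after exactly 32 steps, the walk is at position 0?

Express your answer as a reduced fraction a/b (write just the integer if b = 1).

Answer: 300540195/2147483648

Derivation:
To return to 0 after 32 steps: need exactly 16 steps of +1 and 16 of -1.
Favorable paths: C(32,16) = 601080390
Total paths: 2^32 = 4294967296
P = 601080390/4294967296 = 300540195/2147483648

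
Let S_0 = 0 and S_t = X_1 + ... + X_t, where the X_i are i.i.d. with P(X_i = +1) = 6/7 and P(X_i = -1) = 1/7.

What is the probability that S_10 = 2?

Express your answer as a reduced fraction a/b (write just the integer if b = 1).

Answer: 1399680/40353607

Derivation:
To reach position 2 after 10 steps: need 6 steps of +1 and 4 steps of -1.
Number of such sequences: C(10,6) = 210
Each has probability (6/7)^6 · (1/7)^4 = 46656/282475249
P = 210 · 46656/282475249 = 1399680/40353607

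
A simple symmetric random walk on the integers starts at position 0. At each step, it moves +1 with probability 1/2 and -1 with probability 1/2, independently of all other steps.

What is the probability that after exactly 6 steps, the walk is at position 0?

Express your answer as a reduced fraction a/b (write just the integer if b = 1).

To reach position 0 after 6 steps: need 3 steps of +1 and 3 of -1.
Favorable paths: C(6,3) = 20
Total paths: 2^6 = 64
P = 20/64 = 5/16

Answer: 5/16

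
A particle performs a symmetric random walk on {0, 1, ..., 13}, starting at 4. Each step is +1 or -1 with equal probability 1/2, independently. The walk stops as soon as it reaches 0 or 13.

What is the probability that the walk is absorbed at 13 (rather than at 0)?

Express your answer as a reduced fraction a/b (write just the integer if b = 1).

Symmetric walk (p = 1/2): the harmonic-function argument gives P(hit 13 before 0 | start at 4) = a/N.
P = 4/13 = 4/13

Answer: 4/13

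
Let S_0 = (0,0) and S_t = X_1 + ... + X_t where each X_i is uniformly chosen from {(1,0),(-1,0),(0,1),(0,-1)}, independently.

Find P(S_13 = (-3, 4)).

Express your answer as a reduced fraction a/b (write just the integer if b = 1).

Answer: 61347/8388608

Derivation:
Let h be the number of horizontal steps (so 13-h are vertical). To end at (-3,4) need (h-3)/2 right-steps and ((13-h)+4)/2 up-steps.
Sum over h with 3 ≤ h ≤ 9, h ≡ 1 (mod 2), 13-h ≡ 0 (mod 2):
h=3: C(13,3)·C(3,0)·C(10,7) = 286·1·120 = 34320
h=5: C(13,5)·C(5,1)·C(8,6) = 1287·5·28 = 180180
h=7: C(13,7)·C(7,2)·C(6,5) = 1716·21·6 = 216216
h=9: C(13,9)·C(9,3)·C(4,4) = 715·84·1 = 60060
Total favorable: 490776
Total paths: 4^13 = 67108864
P = 490776/67108864 = 61347/8388608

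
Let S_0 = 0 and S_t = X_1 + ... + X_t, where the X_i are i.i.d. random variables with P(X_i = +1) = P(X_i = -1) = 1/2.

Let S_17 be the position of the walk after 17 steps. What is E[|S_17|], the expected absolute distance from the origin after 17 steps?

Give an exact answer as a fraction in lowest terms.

S_17 takes values m ≡ 1 (mod 2) with |m| ≤ 17; P(S_17=m) = C(17,(17+m)/2)/2^17.
Total paths: 2^17 = 131072
Distribution: P(S=-17)=1/131072, P(S=-15)=17/131072, P(S=-13)=136/131072, P(S=-11)=680/131072, P(S=-9)=2380/131072, P(S=-7)=6188/131072, P(S=-5)=12376/131072, P(S=-3)=19448/131072, P(S=-1)=24310/131072, P(S=1)=24310/131072, P(S=3)=19448/131072, P(S=5)=12376/131072, P(S=7)=6188/131072, P(S=9)=2380/131072, P(S=11)=680/131072, P(S=13)=136/131072, P(S=15)=17/131072, P(S=17)=1/131072
E[|S_17|] = Σ_m |m|·P(S_17=m) = 437580/131072 = 109395/32768

Answer: 109395/32768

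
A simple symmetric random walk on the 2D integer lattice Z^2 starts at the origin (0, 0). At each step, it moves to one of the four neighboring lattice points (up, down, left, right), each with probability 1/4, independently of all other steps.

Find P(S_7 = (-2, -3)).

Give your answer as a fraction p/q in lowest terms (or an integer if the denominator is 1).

Answer: 245/16384

Derivation:
Let h be the number of horizontal steps (so 7-h are vertical). To end at (-2,-3) need (h-2)/2 right-steps and ((7-h)-3)/2 up-steps.
Sum over h with 2 ≤ h ≤ 4, h ≡ 0 (mod 2), 7-h ≡ 1 (mod 2):
h=2: C(7,2)·C(2,0)·C(5,1) = 21·1·5 = 105
h=4: C(7,4)·C(4,1)·C(3,0) = 35·4·1 = 140
Total favorable: 245
Total paths: 4^7 = 16384
P = 245/16384 = 245/16384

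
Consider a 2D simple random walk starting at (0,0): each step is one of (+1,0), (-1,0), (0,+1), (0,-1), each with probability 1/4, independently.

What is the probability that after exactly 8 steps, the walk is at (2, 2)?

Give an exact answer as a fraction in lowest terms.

Let h be the number of horizontal steps (so 8-h are vertical). To end at (2,2) need (h+2)/2 right-steps and ((8-h)+2)/2 up-steps.
Sum over h with 2 ≤ h ≤ 6, h ≡ 0 (mod 2), 8-h ≡ 0 (mod 2):
h=2: C(8,2)·C(2,2)·C(6,4) = 28·1·15 = 420
h=4: C(8,4)·C(4,3)·C(4,3) = 70·4·4 = 1120
h=6: C(8,6)·C(6,4)·C(2,2) = 28·15·1 = 420
Total favorable: 1960
Total paths: 4^8 = 65536
P = 1960/65536 = 245/8192

Answer: 245/8192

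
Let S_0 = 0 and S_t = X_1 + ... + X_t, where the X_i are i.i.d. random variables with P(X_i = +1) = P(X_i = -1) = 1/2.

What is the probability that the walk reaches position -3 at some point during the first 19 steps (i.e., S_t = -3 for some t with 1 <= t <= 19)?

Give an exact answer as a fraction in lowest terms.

Answer: 131975/262144

Derivation:
Count via complement. Let g(t,s) = #length-t paths at position s with S_1..S_t all ≠ -3.
g(t,s) = g(t-1,s-1) + g(t-1,s+1) for s ≠ -3; g(t,-3) = 0.
t=0: g(0,0)=1
t=1: g(1,-1)=1 g(1,1)=1
t=2: g(2,-2)=1 g(2,0)=2 g(2,2)=1
t=3: g(3,-1)=3 g(3,1)=3 g(3,3)=1
t=4: g(4,-2)=3 g(4,0)=6 g(4,2)=4 g(4,4)=1
t=5: g(5,-1)=9 g(5,1)=10 g(5,3)=5 g(5,5)=1
t=6: g(6,-2)=9 g(6,0)=19 g(6,2)=15 g(6,4)=6 g(6,6)=1
t=7: g(7,-1)=28 g(7,1)=34 g(7,3)=21 g(7,5)=7 g(7,7)=1
t=8: g(8,-2)=28 g(8,0)=62 g(8,2)=55 g(8,4)=28 g(8,6)=8 g(8,8)=1
t=9: g(9,-1)=90 g(9,1)=117 g(9,3)=83 g(9,5)=36 g(9,7)=9 g(9,9)=1
t=10: g(10,-2)=90 g(10,0)=207 g(10,2)=200 g(10,4)=119 g(10,6)=45 g(10,8)=10 g(10,10)=1
t=11: g(11,-1)=297 g(11,1)=407 g(11,3)=319 g(11,5)=164 g(11,7)=55 g(11,9)=11 g(11,11)=1
t=12: g(12,-2)=297 g(12,0)=704 g(12,2)=726 g(12,4)=483 g(12,6)=219 g(12,8)=66 g(12,10)=12 g(12,12)=1
t=13: g(13,-1)=1001 g(13,1)=1430 g(13,3)=1209 g(13,5)=702 g(13,7)=285 g(13,9)=78 g(13,11)=13 g(13,13)=1
t=14: g(14,-2)=1001 g(14,0)=2431 g(14,2)=2639 g(14,4)=1911 g(14,6)=987 g(14,8)=363 g(14,10)=91 g(14,12)=14 g(14,14)=1
t=15: g(15,-1)=3432 g(15,1)=5070 g(15,3)=4550 g(15,5)=2898 g(15,7)=1350 g(15,9)=454 g(15,11)=105 g(15,13)=15 g(15,15)=1
t=16: g(16,-2)=3432 g(16,0)=8502 g(16,2)=9620 g(16,4)=7448 g(16,6)=4248 g(16,8)=1804 g(16,10)=559 g(16,12)=120 g(16,14)=16 g(16,16)=1
t=17: g(17,-1)=11934 g(17,1)=18122 g(17,3)=17068 g(17,5)=11696 g(17,7)=6052 g(17,9)=2363 g(17,11)=679 g(17,13)=136 g(17,15)=17 g(17,17)=1
t=18: g(18,-2)=11934 g(18,0)=30056 g(18,2)=35190 g(18,4)=28764 g(18,6)=17748 g(18,8)=8415 g(18,10)=3042 g(18,12)=815 g(18,14)=153 g(18,16)=18 g(18,18)=1
t=19: g(19,-1)=41990 g(19,1)=65246 g(19,3)=63954 g(19,5)=46512 g(19,7)=26163 g(19,9)=11457 g(19,11)=3857 g(19,13)=968 g(19,15)=171 g(19,17)=19 g(19,19)=1
Paths never hitting -3: Σ_s g(19,s) = 260338
Paths hitting -3: 2^19 - 260338 = 263950
P = 263950/524288 = 131975/262144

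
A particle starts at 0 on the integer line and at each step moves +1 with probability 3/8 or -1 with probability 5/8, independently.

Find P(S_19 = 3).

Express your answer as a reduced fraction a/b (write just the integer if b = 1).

Answer: 2615063389453125/72057594037927936

Derivation:
To reach position 3 after 19 steps: need 11 steps of +1 and 8 steps of -1.
Number of such sequences: C(19,11) = 75582
Each has probability (3/8)^11 · (5/8)^8 = 69198046875/144115188075855872
P = 75582 · 69198046875/144115188075855872 = 2615063389453125/72057594037927936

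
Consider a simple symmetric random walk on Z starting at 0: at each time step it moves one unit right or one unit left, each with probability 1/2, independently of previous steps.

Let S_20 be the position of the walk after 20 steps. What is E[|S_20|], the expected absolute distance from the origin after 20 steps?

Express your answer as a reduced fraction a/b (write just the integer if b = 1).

S_20 takes values m ≡ 0 (mod 2) with |m| ≤ 20; P(S_20=m) = C(20,(20+m)/2)/2^20.
Total paths: 2^20 = 1048576
Distribution: P(S=-20)=1/1048576, P(S=-18)=20/1048576, P(S=-16)=190/1048576, P(S=-14)=1140/1048576, P(S=-12)=4845/1048576, P(S=-10)=15504/1048576, P(S=-8)=38760/1048576, P(S=-6)=77520/1048576, P(S=-4)=125970/1048576, P(S=-2)=167960/1048576, P(S=0)=184756/1048576, P(S=2)=167960/1048576, P(S=4)=125970/1048576, P(S=6)=77520/1048576, P(S=8)=38760/1048576, P(S=10)=15504/1048576, P(S=12)=4845/1048576, P(S=14)=1140/1048576, P(S=16)=190/1048576, P(S=18)=20/1048576, P(S=20)=1/1048576
E[|S_20|] = Σ_m |m|·P(S_20=m) = 3695120/1048576 = 230945/65536

Answer: 230945/65536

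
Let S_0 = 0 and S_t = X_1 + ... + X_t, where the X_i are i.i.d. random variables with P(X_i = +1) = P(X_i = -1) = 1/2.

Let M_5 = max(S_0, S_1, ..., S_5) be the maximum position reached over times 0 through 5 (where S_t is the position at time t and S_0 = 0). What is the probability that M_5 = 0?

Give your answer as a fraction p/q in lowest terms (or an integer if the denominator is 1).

Let M_5 = max(S_0,...,S_5). Use the reflection principle: for j ≥ 1, #{paths with M_5 ≥ j} = #{S_5 ≥ j} + #{S_5 ≥ j+1}.
P(M_5 ≥ 0) = 1 since S_0 = 0, so #{M_5 ≥ 0} = 32.
#{M_5 ≥ 1} = #{S_5 ≥ 1} + #{S_5 ≥ 2} = 16 + 6 = 22.
#{M_5 = 0} = 32 - 22 = 10.
P(M_5 = 0) = 10/32 = 5/16

Answer: 5/16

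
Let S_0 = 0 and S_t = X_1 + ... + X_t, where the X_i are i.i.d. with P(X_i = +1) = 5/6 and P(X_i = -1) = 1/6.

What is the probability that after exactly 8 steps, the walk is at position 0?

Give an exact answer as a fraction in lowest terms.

To be at 0 after 8 steps: need exactly 4 steps of +1 and 4 of -1.
Number of such sequences: C(8,4) = 70
Each has probability (5/6)^4 · (1/6)^4 = 625/1679616
P = 70 · 625/1679616 = 21875/839808

Answer: 21875/839808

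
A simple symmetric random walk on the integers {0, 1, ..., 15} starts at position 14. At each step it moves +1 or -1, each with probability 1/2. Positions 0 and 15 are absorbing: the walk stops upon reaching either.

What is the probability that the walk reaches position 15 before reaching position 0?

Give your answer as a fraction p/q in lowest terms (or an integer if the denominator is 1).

Symmetric walk (p = 1/2): the harmonic-function argument gives P(hit 15 before 0 | start at 14) = a/N.
P = 14/15 = 14/15

Answer: 14/15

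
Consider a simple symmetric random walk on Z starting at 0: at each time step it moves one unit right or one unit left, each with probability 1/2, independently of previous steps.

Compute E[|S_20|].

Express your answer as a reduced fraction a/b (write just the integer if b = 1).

S_20 takes values m ≡ 0 (mod 2) with |m| ≤ 20; P(S_20=m) = C(20,(20+m)/2)/2^20.
Total paths: 2^20 = 1048576
Distribution: P(S=-20)=1/1048576, P(S=-18)=20/1048576, P(S=-16)=190/1048576, P(S=-14)=1140/1048576, P(S=-12)=4845/1048576, P(S=-10)=15504/1048576, P(S=-8)=38760/1048576, P(S=-6)=77520/1048576, P(S=-4)=125970/1048576, P(S=-2)=167960/1048576, P(S=0)=184756/1048576, P(S=2)=167960/1048576, P(S=4)=125970/1048576, P(S=6)=77520/1048576, P(S=8)=38760/1048576, P(S=10)=15504/1048576, P(S=12)=4845/1048576, P(S=14)=1140/1048576, P(S=16)=190/1048576, P(S=18)=20/1048576, P(S=20)=1/1048576
E[|S_20|] = Σ_m |m|·P(S_20=m) = 3695120/1048576 = 230945/65536

Answer: 230945/65536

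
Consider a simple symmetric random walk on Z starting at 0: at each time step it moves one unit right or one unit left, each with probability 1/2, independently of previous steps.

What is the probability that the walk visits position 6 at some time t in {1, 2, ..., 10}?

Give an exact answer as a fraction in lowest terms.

Count via complement. Let g(t,s) = #length-t paths at position s with S_1..S_t all ≠ 6.
g(t,s) = g(t-1,s-1) + g(t-1,s+1) for s ≠ 6; g(t,6) = 0.
t=0: g(0,0)=1
t=1: g(1,-1)=1 g(1,1)=1
t=2: g(2,-2)=1 g(2,0)=2 g(2,2)=1
t=3: g(3,-3)=1 g(3,-1)=3 g(3,1)=3 g(3,3)=1
t=4: g(4,-4)=1 g(4,-2)=4 g(4,0)=6 g(4,2)=4 g(4,4)=1
t=5: g(5,-5)=1 g(5,-3)=5 g(5,-1)=10 g(5,1)=10 g(5,3)=5 g(5,5)=1
t=6: g(6,-6)=1 g(6,-4)=6 g(6,-2)=15 g(6,0)=20 g(6,2)=15 g(6,4)=6
t=7: g(7,-7)=1 g(7,-5)=7 g(7,-3)=21 g(7,-1)=35 g(7,1)=35 g(7,3)=21 g(7,5)=6
t=8: g(8,-8)=1 g(8,-6)=8 g(8,-4)=28 g(8,-2)=56 g(8,0)=70 g(8,2)=56 g(8,4)=27
t=9: g(9,-9)=1 g(9,-7)=9 g(9,-5)=36 g(9,-3)=84 g(9,-1)=126 g(9,1)=126 g(9,3)=83 g(9,5)=27
t=10: g(10,-10)=1 g(10,-8)=10 g(10,-6)=45 g(10,-4)=120 g(10,-2)=210 g(10,0)=252 g(10,2)=209 g(10,4)=110
Paths never hitting 6: Σ_s g(10,s) = 957
Paths hitting 6: 2^10 - 957 = 67
P = 67/1024 = 67/1024

Answer: 67/1024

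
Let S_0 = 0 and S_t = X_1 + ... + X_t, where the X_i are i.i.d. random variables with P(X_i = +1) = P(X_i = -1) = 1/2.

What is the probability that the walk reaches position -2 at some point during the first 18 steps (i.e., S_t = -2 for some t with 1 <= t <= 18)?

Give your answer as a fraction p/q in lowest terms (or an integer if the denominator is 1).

Answer: 84883/131072

Derivation:
Count via complement. Let g(t,s) = #length-t paths at position s with S_1..S_t all ≠ -2.
g(t,s) = g(t-1,s-1) + g(t-1,s+1) for s ≠ -2; g(t,-2) = 0.
t=0: g(0,0)=1
t=1: g(1,-1)=1 g(1,1)=1
t=2: g(2,0)=2 g(2,2)=1
t=3: g(3,-1)=2 g(3,1)=3 g(3,3)=1
t=4: g(4,0)=5 g(4,2)=4 g(4,4)=1
t=5: g(5,-1)=5 g(5,1)=9 g(5,3)=5 g(5,5)=1
t=6: g(6,0)=14 g(6,2)=14 g(6,4)=6 g(6,6)=1
t=7: g(7,-1)=14 g(7,1)=28 g(7,3)=20 g(7,5)=7 g(7,7)=1
t=8: g(8,0)=42 g(8,2)=48 g(8,4)=27 g(8,6)=8 g(8,8)=1
t=9: g(9,-1)=42 g(9,1)=90 g(9,3)=75 g(9,5)=35 g(9,7)=9 g(9,9)=1
t=10: g(10,0)=132 g(10,2)=165 g(10,4)=110 g(10,6)=44 g(10,8)=10 g(10,10)=1
t=11: g(11,-1)=132 g(11,1)=297 g(11,3)=275 g(11,5)=154 g(11,7)=54 g(11,9)=11 g(11,11)=1
t=12: g(12,0)=429 g(12,2)=572 g(12,4)=429 g(12,6)=208 g(12,8)=65 g(12,10)=12 g(12,12)=1
t=13: g(13,-1)=429 g(13,1)=1001 g(13,3)=1001 g(13,5)=637 g(13,7)=273 g(13,9)=77 g(13,11)=13 g(13,13)=1
t=14: g(14,0)=1430 g(14,2)=2002 g(14,4)=1638 g(14,6)=910 g(14,8)=350 g(14,10)=90 g(14,12)=14 g(14,14)=1
t=15: g(15,-1)=1430 g(15,1)=3432 g(15,3)=3640 g(15,5)=2548 g(15,7)=1260 g(15,9)=440 g(15,11)=104 g(15,13)=15 g(15,15)=1
t=16: g(16,0)=4862 g(16,2)=7072 g(16,4)=6188 g(16,6)=3808 g(16,8)=1700 g(16,10)=544 g(16,12)=119 g(16,14)=16 g(16,16)=1
t=17: g(17,-1)=4862 g(17,1)=11934 g(17,3)=13260 g(17,5)=9996 g(17,7)=5508 g(17,9)=2244 g(17,11)=663 g(17,13)=135 g(17,15)=17 g(17,17)=1
t=18: g(18,0)=16796 g(18,2)=25194 g(18,4)=23256 g(18,6)=15504 g(18,8)=7752 g(18,10)=2907 g(18,12)=798 g(18,14)=152 g(18,16)=18 g(18,18)=1
Paths never hitting -2: Σ_s g(18,s) = 92378
Paths hitting -2: 2^18 - 92378 = 169766
P = 169766/262144 = 84883/131072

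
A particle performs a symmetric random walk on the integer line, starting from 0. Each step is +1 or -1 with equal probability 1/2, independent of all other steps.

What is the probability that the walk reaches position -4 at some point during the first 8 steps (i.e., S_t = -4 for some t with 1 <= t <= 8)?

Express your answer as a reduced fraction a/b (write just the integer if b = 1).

Answer: 23/128

Derivation:
Count via complement. Let g(t,s) = #length-t paths at position s with S_1..S_t all ≠ -4.
g(t,s) = g(t-1,s-1) + g(t-1,s+1) for s ≠ -4; g(t,-4) = 0.
t=0: g(0,0)=1
t=1: g(1,-1)=1 g(1,1)=1
t=2: g(2,-2)=1 g(2,0)=2 g(2,2)=1
t=3: g(3,-3)=1 g(3,-1)=3 g(3,1)=3 g(3,3)=1
t=4: g(4,-2)=4 g(4,0)=6 g(4,2)=4 g(4,4)=1
t=5: g(5,-3)=4 g(5,-1)=10 g(5,1)=10 g(5,3)=5 g(5,5)=1
t=6: g(6,-2)=14 g(6,0)=20 g(6,2)=15 g(6,4)=6 g(6,6)=1
t=7: g(7,-3)=14 g(7,-1)=34 g(7,1)=35 g(7,3)=21 g(7,5)=7 g(7,7)=1
t=8: g(8,-2)=48 g(8,0)=69 g(8,2)=56 g(8,4)=28 g(8,6)=8 g(8,8)=1
Paths never hitting -4: Σ_s g(8,s) = 210
Paths hitting -4: 2^8 - 210 = 46
P = 46/256 = 23/128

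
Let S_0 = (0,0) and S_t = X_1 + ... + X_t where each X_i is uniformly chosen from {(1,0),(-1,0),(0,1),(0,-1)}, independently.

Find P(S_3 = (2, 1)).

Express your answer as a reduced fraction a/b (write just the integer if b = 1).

Answer: 3/64

Derivation:
Let h be the number of horizontal steps (so 3-h are vertical). To end at (2,1) need (h+2)/2 right-steps and ((3-h)+1)/2 up-steps.
Sum over h with 2 ≤ h ≤ 2, h ≡ 0 (mod 2), 3-h ≡ 1 (mod 2):
h=2: C(3,2)·C(2,2)·C(1,1) = 3·1·1 = 3
Total favorable: 3
Total paths: 4^3 = 64
P = 3/64 = 3/64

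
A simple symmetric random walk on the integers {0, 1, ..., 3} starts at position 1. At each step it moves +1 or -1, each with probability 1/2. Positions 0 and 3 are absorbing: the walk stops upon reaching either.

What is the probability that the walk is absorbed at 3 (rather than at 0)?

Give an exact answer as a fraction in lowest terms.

Answer: 1/3

Derivation:
Symmetric walk (p = 1/2): the harmonic-function argument gives P(hit 3 before 0 | start at 1) = a/N.
P = 1/3 = 1/3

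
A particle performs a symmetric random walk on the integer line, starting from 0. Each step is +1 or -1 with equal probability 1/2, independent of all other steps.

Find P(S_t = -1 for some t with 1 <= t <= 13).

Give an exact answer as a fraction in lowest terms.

Answer: 1619/2048

Derivation:
Count via complement. Let g(t,s) = #length-t paths at position s with S_1..S_t all ≠ -1.
g(t,s) = g(t-1,s-1) + g(t-1,s+1) for s ≠ -1; g(t,-1) = 0.
t=0: g(0,0)=1
t=1: g(1,1)=1
t=2: g(2,0)=1 g(2,2)=1
t=3: g(3,1)=2 g(3,3)=1
t=4: g(4,0)=2 g(4,2)=3 g(4,4)=1
t=5: g(5,1)=5 g(5,3)=4 g(5,5)=1
t=6: g(6,0)=5 g(6,2)=9 g(6,4)=5 g(6,6)=1
t=7: g(7,1)=14 g(7,3)=14 g(7,5)=6 g(7,7)=1
t=8: g(8,0)=14 g(8,2)=28 g(8,4)=20 g(8,6)=7 g(8,8)=1
t=9: g(9,1)=42 g(9,3)=48 g(9,5)=27 g(9,7)=8 g(9,9)=1
t=10: g(10,0)=42 g(10,2)=90 g(10,4)=75 g(10,6)=35 g(10,8)=9 g(10,10)=1
t=11: g(11,1)=132 g(11,3)=165 g(11,5)=110 g(11,7)=44 g(11,9)=10 g(11,11)=1
t=12: g(12,0)=132 g(12,2)=297 g(12,4)=275 g(12,6)=154 g(12,8)=54 g(12,10)=11 g(12,12)=1
t=13: g(13,1)=429 g(13,3)=572 g(13,5)=429 g(13,7)=208 g(13,9)=65 g(13,11)=12 g(13,13)=1
Paths never hitting -1: Σ_s g(13,s) = 1716
Paths hitting -1: 2^13 - 1716 = 6476
P = 6476/8192 = 1619/2048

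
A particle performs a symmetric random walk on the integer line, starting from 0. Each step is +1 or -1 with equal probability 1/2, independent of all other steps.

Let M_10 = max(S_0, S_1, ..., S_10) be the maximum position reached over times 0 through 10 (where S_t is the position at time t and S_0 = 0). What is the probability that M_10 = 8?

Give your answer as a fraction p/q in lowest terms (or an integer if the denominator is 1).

Answer: 5/512

Derivation:
Let M_10 = max(S_0,...,S_10). Use the reflection principle: for j ≥ 1, #{paths with M_10 ≥ j} = #{S_10 ≥ j} + #{S_10 ≥ j+1}.
By reflection, #{M_10 ≥ 8} = #{S_10 ≥ 8} + #{S_10 ≥ 9} = 11 + 1 = 12.
#{M_10 ≥ 9} = #{S_10 ≥ 9} + #{S_10 ≥ 10} = 1 + 1 = 2.
#{M_10 = 8} = 12 - 2 = 10.
P(M_10 = 8) = 10/1024 = 5/512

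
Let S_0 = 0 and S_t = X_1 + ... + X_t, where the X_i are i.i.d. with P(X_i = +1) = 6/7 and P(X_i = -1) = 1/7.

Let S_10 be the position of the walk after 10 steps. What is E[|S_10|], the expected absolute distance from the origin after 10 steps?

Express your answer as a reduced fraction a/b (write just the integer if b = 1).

Answer: 288428110/40353607

Derivation:
S_10 takes values m ≡ 0 (mod 2) with |m| ≤ 10; P(S_10=m) = C(10,(10+m)/2) · (6/7)^((10+m)/2) · (1/7)^((10-m)/2).
Distribution: P(S=-10)=1/282475249, P(S=-8)=60/282475249, P(S=-6)=1620/282475249, P(S=-4)=25920/282475249, P(S=-2)=38880/40353607, P(S=0)=279936/40353607, P(S=2)=1399680/40353607, P(S=4)=33592320/282475249, P(S=6)=75582720/282475249, P(S=8)=100776960/282475249, P(S=10)=60466176/282475249
E[|S_10|] = Σ_m |m|·P(S_10=m) = 288428110/40353607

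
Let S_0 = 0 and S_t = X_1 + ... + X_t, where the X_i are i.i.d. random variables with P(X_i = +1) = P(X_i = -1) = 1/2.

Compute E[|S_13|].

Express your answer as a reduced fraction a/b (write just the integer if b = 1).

S_13 takes values m ≡ 1 (mod 2) with |m| ≤ 13; P(S_13=m) = C(13,(13+m)/2)/2^13.
Total paths: 2^13 = 8192
Distribution: P(S=-13)=1/8192, P(S=-11)=13/8192, P(S=-9)=78/8192, P(S=-7)=286/8192, P(S=-5)=715/8192, P(S=-3)=1287/8192, P(S=-1)=1716/8192, P(S=1)=1716/8192, P(S=3)=1287/8192, P(S=5)=715/8192, P(S=7)=286/8192, P(S=9)=78/8192, P(S=11)=13/8192, P(S=13)=1/8192
E[|S_13|] = Σ_m |m|·P(S_13=m) = 24024/8192 = 3003/1024

Answer: 3003/1024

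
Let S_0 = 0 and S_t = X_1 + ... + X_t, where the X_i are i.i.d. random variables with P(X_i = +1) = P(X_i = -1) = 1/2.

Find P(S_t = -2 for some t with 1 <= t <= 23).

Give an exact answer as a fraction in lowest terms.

Count via complement. Let g(t,s) = #length-t paths at position s with S_1..S_t all ≠ -2.
g(t,s) = g(t-1,s-1) + g(t-1,s+1) for s ≠ -2; g(t,-2) = 0.
t=0: g(0,0)=1
t=1: g(1,-1)=1 g(1,1)=1
t=2: g(2,0)=2 g(2,2)=1
t=3: g(3,-1)=2 g(3,1)=3 g(3,3)=1
t=4: g(4,0)=5 g(4,2)=4 g(4,4)=1
t=5: g(5,-1)=5 g(5,1)=9 g(5,3)=5 g(5,5)=1
t=6: g(6,0)=14 g(6,2)=14 g(6,4)=6 g(6,6)=1
t=7: g(7,-1)=14 g(7,1)=28 g(7,3)=20 g(7,5)=7 g(7,7)=1
t=8: g(8,0)=42 g(8,2)=48 g(8,4)=27 g(8,6)=8 g(8,8)=1
t=9: g(9,-1)=42 g(9,1)=90 g(9,3)=75 g(9,5)=35 g(9,7)=9 g(9,9)=1
t=10: g(10,0)=132 g(10,2)=165 g(10,4)=110 g(10,6)=44 g(10,8)=10 g(10,10)=1
t=11: g(11,-1)=132 g(11,1)=297 g(11,3)=275 g(11,5)=154 g(11,7)=54 g(11,9)=11 g(11,11)=1
t=12: g(12,0)=429 g(12,2)=572 g(12,4)=429 g(12,6)=208 g(12,8)=65 g(12,10)=12 g(12,12)=1
t=13: g(13,-1)=429 g(13,1)=1001 g(13,3)=1001 g(13,5)=637 g(13,7)=273 g(13,9)=77 g(13,11)=13 g(13,13)=1
t=14: g(14,0)=1430 g(14,2)=2002 g(14,4)=1638 g(14,6)=910 g(14,8)=350 g(14,10)=90 g(14,12)=14 g(14,14)=1
t=15: g(15,-1)=1430 g(15,1)=3432 g(15,3)=3640 g(15,5)=2548 g(15,7)=1260 g(15,9)=440 g(15,11)=104 g(15,13)=15 g(15,15)=1
t=16: g(16,0)=4862 g(16,2)=7072 g(16,4)=6188 g(16,6)=3808 g(16,8)=1700 g(16,10)=544 g(16,12)=119 g(16,14)=16 g(16,16)=1
t=17: g(17,-1)=4862 g(17,1)=11934 g(17,3)=13260 g(17,5)=9996 g(17,7)=5508 g(17,9)=2244 g(17,11)=663 g(17,13)=135 g(17,15)=17 g(17,17)=1
t=18: g(18,0)=16796 g(18,2)=25194 g(18,4)=23256 g(18,6)=15504 g(18,8)=7752 g(18,10)=2907 g(18,12)=798 g(18,14)=152 g(18,16)=18 g(18,18)=1
t=19: g(19,-1)=16796 g(19,1)=41990 g(19,3)=48450 g(19,5)=38760 g(19,7)=23256 g(19,9)=10659 g(19,11)=3705 g(19,13)=950 g(19,15)=170 g(19,17)=19 g(19,19)=1
t=20: g(20,0)=58786 g(20,2)=90440 g(20,4)=87210 g(20,6)=62016 g(20,8)=33915 g(20,10)=14364 g(20,12)=4655 g(20,14)=1120 g(20,16)=189 g(20,18)=20 g(20,20)=1
t=21: g(21,-1)=58786 g(21,1)=149226 g(21,3)=177650 g(21,5)=149226 g(21,7)=95931 g(21,9)=48279 g(21,11)=19019 g(21,13)=5775 g(21,15)=1309 g(21,17)=209 g(21,19)=21 g(21,21)=1
t=22: g(22,0)=208012 g(22,2)=326876 g(22,4)=326876 g(22,6)=245157 g(22,8)=144210 g(22,10)=67298 g(22,12)=24794 g(22,14)=7084 g(22,16)=1518 g(22,18)=230 g(22,20)=22 g(22,22)=1
t=23: g(23,-1)=208012 g(23,1)=534888 g(23,3)=653752 g(23,5)=572033 g(23,7)=389367 g(23,9)=211508 g(23,11)=92092 g(23,13)=31878 g(23,15)=8602 g(23,17)=1748 g(23,19)=252 g(23,21)=23 g(23,23)=1
Paths never hitting -2: Σ_s g(23,s) = 2704156
Paths hitting -2: 2^23 - 2704156 = 5684452
P = 5684452/8388608 = 1421113/2097152

Answer: 1421113/2097152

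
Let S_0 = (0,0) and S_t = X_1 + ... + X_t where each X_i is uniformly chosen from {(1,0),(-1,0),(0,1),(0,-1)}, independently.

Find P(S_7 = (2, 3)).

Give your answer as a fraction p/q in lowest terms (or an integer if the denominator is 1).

Let h be the number of horizontal steps (so 7-h are vertical). To end at (2,3) need (h+2)/2 right-steps and ((7-h)+3)/2 up-steps.
Sum over h with 2 ≤ h ≤ 4, h ≡ 0 (mod 2), 7-h ≡ 1 (mod 2):
h=2: C(7,2)·C(2,2)·C(5,4) = 21·1·5 = 105
h=4: C(7,4)·C(4,3)·C(3,3) = 35·4·1 = 140
Total favorable: 245
Total paths: 4^7 = 16384
P = 245/16384 = 245/16384

Answer: 245/16384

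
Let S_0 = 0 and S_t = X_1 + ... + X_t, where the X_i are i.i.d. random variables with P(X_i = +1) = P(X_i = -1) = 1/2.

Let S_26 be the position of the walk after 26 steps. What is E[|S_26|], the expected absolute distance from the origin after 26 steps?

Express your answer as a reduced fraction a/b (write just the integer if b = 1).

Answer: 16900975/4194304

Derivation:
S_26 takes values m ≡ 0 (mod 2) with |m| ≤ 26; P(S_26=m) = C(26,(26+m)/2)/2^26.
Total paths: 2^26 = 67108864
Distribution: P(S=-26)=1/67108864, P(S=-24)=26/67108864, P(S=-22)=325/67108864, P(S=-20)=2600/67108864, P(S=-18)=14950/67108864, P(S=-16)=65780/67108864, P(S=-14)=230230/67108864, P(S=-12)=657800/67108864, P(S=-10)=1562275/67108864, P(S=-8)=3124550/67108864, P(S=-6)=5311735/67108864, P(S=-4)=7726160/67108864, P(S=-2)=9657700/67108864, P(S=0)=10400600/67108864, P(S=2)=9657700/67108864, P(S=4)=7726160/67108864, P(S=6)=5311735/67108864, P(S=8)=3124550/67108864, P(S=10)=1562275/67108864, P(S=12)=657800/67108864, P(S=14)=230230/67108864, P(S=16)=65780/67108864, P(S=18)=14950/67108864, P(S=20)=2600/67108864, P(S=22)=325/67108864, P(S=24)=26/67108864, P(S=26)=1/67108864
E[|S_26|] = Σ_m |m|·P(S_26=m) = 270415600/67108864 = 16900975/4194304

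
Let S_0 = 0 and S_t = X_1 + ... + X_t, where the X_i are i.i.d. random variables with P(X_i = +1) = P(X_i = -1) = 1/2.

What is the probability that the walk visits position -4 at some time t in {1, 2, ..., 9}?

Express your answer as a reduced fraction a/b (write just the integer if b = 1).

Answer: 23/128

Derivation:
Count via complement. Let g(t,s) = #length-t paths at position s with S_1..S_t all ≠ -4.
g(t,s) = g(t-1,s-1) + g(t-1,s+1) for s ≠ -4; g(t,-4) = 0.
t=0: g(0,0)=1
t=1: g(1,-1)=1 g(1,1)=1
t=2: g(2,-2)=1 g(2,0)=2 g(2,2)=1
t=3: g(3,-3)=1 g(3,-1)=3 g(3,1)=3 g(3,3)=1
t=4: g(4,-2)=4 g(4,0)=6 g(4,2)=4 g(4,4)=1
t=5: g(5,-3)=4 g(5,-1)=10 g(5,1)=10 g(5,3)=5 g(5,5)=1
t=6: g(6,-2)=14 g(6,0)=20 g(6,2)=15 g(6,4)=6 g(6,6)=1
t=7: g(7,-3)=14 g(7,-1)=34 g(7,1)=35 g(7,3)=21 g(7,5)=7 g(7,7)=1
t=8: g(8,-2)=48 g(8,0)=69 g(8,2)=56 g(8,4)=28 g(8,6)=8 g(8,8)=1
t=9: g(9,-3)=48 g(9,-1)=117 g(9,1)=125 g(9,3)=84 g(9,5)=36 g(9,7)=9 g(9,9)=1
Paths never hitting -4: Σ_s g(9,s) = 420
Paths hitting -4: 2^9 - 420 = 92
P = 92/512 = 23/128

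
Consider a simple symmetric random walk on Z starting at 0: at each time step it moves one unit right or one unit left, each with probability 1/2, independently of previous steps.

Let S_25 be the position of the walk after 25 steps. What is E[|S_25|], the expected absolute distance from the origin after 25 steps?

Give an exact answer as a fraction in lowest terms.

S_25 takes values m ≡ 1 (mod 2) with |m| ≤ 25; P(S_25=m) = C(25,(25+m)/2)/2^25.
Total paths: 2^25 = 33554432
Distribution: P(S=-25)=1/33554432, P(S=-23)=25/33554432, P(S=-21)=300/33554432, P(S=-19)=2300/33554432, P(S=-17)=12650/33554432, P(S=-15)=53130/33554432, P(S=-13)=177100/33554432, P(S=-11)=480700/33554432, P(S=-9)=1081575/33554432, P(S=-7)=2042975/33554432, P(S=-5)=3268760/33554432, P(S=-3)=4457400/33554432, P(S=-1)=5200300/33554432, P(S=1)=5200300/33554432, P(S=3)=4457400/33554432, P(S=5)=3268760/33554432, P(S=7)=2042975/33554432, P(S=9)=1081575/33554432, P(S=11)=480700/33554432, P(S=13)=177100/33554432, P(S=15)=53130/33554432, P(S=17)=12650/33554432, P(S=19)=2300/33554432, P(S=21)=300/33554432, P(S=23)=25/33554432, P(S=25)=1/33554432
E[|S_25|] = Σ_m |m|·P(S_25=m) = 135207800/33554432 = 16900975/4194304

Answer: 16900975/4194304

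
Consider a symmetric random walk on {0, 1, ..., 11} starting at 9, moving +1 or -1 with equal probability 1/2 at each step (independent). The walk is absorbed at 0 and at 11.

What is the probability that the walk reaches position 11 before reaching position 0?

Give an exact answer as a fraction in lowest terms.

Symmetric walk (p = 1/2): the harmonic-function argument gives P(hit 11 before 0 | start at 9) = a/N.
P = 9/11 = 9/11

Answer: 9/11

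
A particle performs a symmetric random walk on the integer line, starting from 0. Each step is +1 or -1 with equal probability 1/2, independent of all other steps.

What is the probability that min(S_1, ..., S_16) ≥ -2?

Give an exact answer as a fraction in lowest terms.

Answer: 17875/32768

Derivation:
Let f(t,s) = #length-t paths at position s with S_1..S_t all ≥ -2.
f(t,s) = f(t-1,s-1) + f(t-1,s+1) for s ≥ -2; f(t,s) = 0 for s < -2.
t=0: f(0,0)=1
t=1: f(1,-1)=1 f(1,1)=1
t=2: f(2,-2)=1 f(2,0)=2 f(2,2)=1
t=3: f(3,-1)=3 f(3,1)=3 f(3,3)=1
t=4: f(4,-2)=3 f(4,0)=6 f(4,2)=4 f(4,4)=1
t=5: f(5,-1)=9 f(5,1)=10 f(5,3)=5 f(5,5)=1
t=6: f(6,-2)=9 f(6,0)=19 f(6,2)=15 f(6,4)=6 f(6,6)=1
t=7: f(7,-1)=28 f(7,1)=34 f(7,3)=21 f(7,5)=7 f(7,7)=1
t=8: f(8,-2)=28 f(8,0)=62 f(8,2)=55 f(8,4)=28 f(8,6)=8 f(8,8)=1
t=9: f(9,-1)=90 f(9,1)=117 f(9,3)=83 f(9,5)=36 f(9,7)=9 f(9,9)=1
t=10: f(10,-2)=90 f(10,0)=207 f(10,2)=200 f(10,4)=119 f(10,6)=45 f(10,8)=10 f(10,10)=1
t=11: f(11,-1)=297 f(11,1)=407 f(11,3)=319 f(11,5)=164 f(11,7)=55 f(11,9)=11 f(11,11)=1
t=12: f(12,-2)=297 f(12,0)=704 f(12,2)=726 f(12,4)=483 f(12,6)=219 f(12,8)=66 f(12,10)=12 f(12,12)=1
t=13: f(13,-1)=1001 f(13,1)=1430 f(13,3)=1209 f(13,5)=702 f(13,7)=285 f(13,9)=78 f(13,11)=13 f(13,13)=1
t=14: f(14,-2)=1001 f(14,0)=2431 f(14,2)=2639 f(14,4)=1911 f(14,6)=987 f(14,8)=363 f(14,10)=91 f(14,12)=14 f(14,14)=1
t=15: f(15,-1)=3432 f(15,1)=5070 f(15,3)=4550 f(15,5)=2898 f(15,7)=1350 f(15,9)=454 f(15,11)=105 f(15,13)=15 f(15,15)=1
t=16: f(16,-2)=3432 f(16,0)=8502 f(16,2)=9620 f(16,4)=7448 f(16,6)=4248 f(16,8)=1804 f(16,10)=559 f(16,12)=120 f(16,14)=16 f(16,16)=1
Σ_s f(16,s) = 35750
P = 35750/65536 = 17875/32768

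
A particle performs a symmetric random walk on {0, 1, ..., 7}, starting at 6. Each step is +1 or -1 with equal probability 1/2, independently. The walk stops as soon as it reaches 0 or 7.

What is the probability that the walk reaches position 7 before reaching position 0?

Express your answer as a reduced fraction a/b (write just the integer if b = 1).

Symmetric walk (p = 1/2): the harmonic-function argument gives P(hit 7 before 0 | start at 6) = a/N.
P = 6/7 = 6/7

Answer: 6/7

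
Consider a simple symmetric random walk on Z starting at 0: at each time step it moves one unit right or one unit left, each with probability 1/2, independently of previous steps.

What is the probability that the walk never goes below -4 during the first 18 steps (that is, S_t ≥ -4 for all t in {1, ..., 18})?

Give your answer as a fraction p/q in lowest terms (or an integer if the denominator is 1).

Let f(t,s) = #length-t paths at position s with S_1..S_t all ≥ -4.
f(t,s) = f(t-1,s-1) + f(t-1,s+1) for s ≥ -4; f(t,s) = 0 for s < -4.
t=0: f(0,0)=1
t=1: f(1,-1)=1 f(1,1)=1
t=2: f(2,-2)=1 f(2,0)=2 f(2,2)=1
t=3: f(3,-3)=1 f(3,-1)=3 f(3,1)=3 f(3,3)=1
t=4: f(4,-4)=1 f(4,-2)=4 f(4,0)=6 f(4,2)=4 f(4,4)=1
t=5: f(5,-3)=5 f(5,-1)=10 f(5,1)=10 f(5,3)=5 f(5,5)=1
t=6: f(6,-4)=5 f(6,-2)=15 f(6,0)=20 f(6,2)=15 f(6,4)=6 f(6,6)=1
t=7: f(7,-3)=20 f(7,-1)=35 f(7,1)=35 f(7,3)=21 f(7,5)=7 f(7,7)=1
t=8: f(8,-4)=20 f(8,-2)=55 f(8,0)=70 f(8,2)=56 f(8,4)=28 f(8,6)=8 f(8,8)=1
t=9: f(9,-3)=75 f(9,-1)=125 f(9,1)=126 f(9,3)=84 f(9,5)=36 f(9,7)=9 f(9,9)=1
t=10: f(10,-4)=75 f(10,-2)=200 f(10,0)=251 f(10,2)=210 f(10,4)=120 f(10,6)=45 f(10,8)=10 f(10,10)=1
t=11: f(11,-3)=275 f(11,-1)=451 f(11,1)=461 f(11,3)=330 f(11,5)=165 f(11,7)=55 f(11,9)=11 f(11,11)=1
t=12: f(12,-4)=275 f(12,-2)=726 f(12,0)=912 f(12,2)=791 f(12,4)=495 f(12,6)=220 f(12,8)=66 f(12,10)=12 f(12,12)=1
t=13: f(13,-3)=1001 f(13,-1)=1638 f(13,1)=1703 f(13,3)=1286 f(13,5)=715 f(13,7)=286 f(13,9)=78 f(13,11)=13 f(13,13)=1
t=14: f(14,-4)=1001 f(14,-2)=2639 f(14,0)=3341 f(14,2)=2989 f(14,4)=2001 f(14,6)=1001 f(14,8)=364 f(14,10)=91 f(14,12)=14 f(14,14)=1
t=15: f(15,-3)=3640 f(15,-1)=5980 f(15,1)=6330 f(15,3)=4990 f(15,5)=3002 f(15,7)=1365 f(15,9)=455 f(15,11)=105 f(15,13)=15 f(15,15)=1
t=16: f(16,-4)=3640 f(16,-2)=9620 f(16,0)=12310 f(16,2)=11320 f(16,4)=7992 f(16,6)=4367 f(16,8)=1820 f(16,10)=560 f(16,12)=120 f(16,14)=16 f(16,16)=1
t=17: f(17,-3)=13260 f(17,-1)=21930 f(17,1)=23630 f(17,3)=19312 f(17,5)=12359 f(17,7)=6187 f(17,9)=2380 f(17,11)=680 f(17,13)=136 f(17,15)=17 f(17,17)=1
t=18: f(18,-4)=13260 f(18,-2)=35190 f(18,0)=45560 f(18,2)=42942 f(18,4)=31671 f(18,6)=18546 f(18,8)=8567 f(18,10)=3060 f(18,12)=816 f(18,14)=153 f(18,16)=18 f(18,18)=1
Σ_s f(18,s) = 199784
P = 199784/262144 = 24973/32768

Answer: 24973/32768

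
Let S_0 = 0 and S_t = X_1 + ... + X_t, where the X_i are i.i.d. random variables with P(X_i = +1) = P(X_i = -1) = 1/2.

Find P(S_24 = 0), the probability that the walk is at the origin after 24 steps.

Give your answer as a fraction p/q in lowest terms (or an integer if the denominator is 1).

Answer: 676039/4194304

Derivation:
To return to 0 after 24 steps: need exactly 12 steps of +1 and 12 of -1.
Favorable paths: C(24,12) = 2704156
Total paths: 2^24 = 16777216
P = 2704156/16777216 = 676039/4194304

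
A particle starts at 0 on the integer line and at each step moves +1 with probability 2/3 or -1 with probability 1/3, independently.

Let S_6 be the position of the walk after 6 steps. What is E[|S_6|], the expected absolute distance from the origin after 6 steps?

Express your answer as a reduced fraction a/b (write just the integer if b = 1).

S_6 takes values m ≡ 0 (mod 2) with |m| ≤ 6; P(S_6=m) = C(6,(6+m)/2) · (2/3)^((6+m)/2) · (1/3)^((6-m)/2).
Distribution: P(S=-6)=1/729, P(S=-4)=4/243, P(S=-2)=20/243, P(S=0)=160/729, P(S=2)=80/243, P(S=4)=64/243, P(S=6)=64/729
E[|S_6|] = Σ_m |m|·P(S_6=m) = 602/243

Answer: 602/243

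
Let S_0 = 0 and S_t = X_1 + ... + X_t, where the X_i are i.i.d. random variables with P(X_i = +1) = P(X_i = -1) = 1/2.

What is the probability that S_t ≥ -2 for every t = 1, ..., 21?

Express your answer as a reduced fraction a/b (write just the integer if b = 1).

Answer: 499681/1048576

Derivation:
Let f(t,s) = #length-t paths at position s with S_1..S_t all ≥ -2.
f(t,s) = f(t-1,s-1) + f(t-1,s+1) for s ≥ -2; f(t,s) = 0 for s < -2.
t=0: f(0,0)=1
t=1: f(1,-1)=1 f(1,1)=1
t=2: f(2,-2)=1 f(2,0)=2 f(2,2)=1
t=3: f(3,-1)=3 f(3,1)=3 f(3,3)=1
t=4: f(4,-2)=3 f(4,0)=6 f(4,2)=4 f(4,4)=1
t=5: f(5,-1)=9 f(5,1)=10 f(5,3)=5 f(5,5)=1
t=6: f(6,-2)=9 f(6,0)=19 f(6,2)=15 f(6,4)=6 f(6,6)=1
t=7: f(7,-1)=28 f(7,1)=34 f(7,3)=21 f(7,5)=7 f(7,7)=1
t=8: f(8,-2)=28 f(8,0)=62 f(8,2)=55 f(8,4)=28 f(8,6)=8 f(8,8)=1
t=9: f(9,-1)=90 f(9,1)=117 f(9,3)=83 f(9,5)=36 f(9,7)=9 f(9,9)=1
t=10: f(10,-2)=90 f(10,0)=207 f(10,2)=200 f(10,4)=119 f(10,6)=45 f(10,8)=10 f(10,10)=1
t=11: f(11,-1)=297 f(11,1)=407 f(11,3)=319 f(11,5)=164 f(11,7)=55 f(11,9)=11 f(11,11)=1
t=12: f(12,-2)=297 f(12,0)=704 f(12,2)=726 f(12,4)=483 f(12,6)=219 f(12,8)=66 f(12,10)=12 f(12,12)=1
t=13: f(13,-1)=1001 f(13,1)=1430 f(13,3)=1209 f(13,5)=702 f(13,7)=285 f(13,9)=78 f(13,11)=13 f(13,13)=1
t=14: f(14,-2)=1001 f(14,0)=2431 f(14,2)=2639 f(14,4)=1911 f(14,6)=987 f(14,8)=363 f(14,10)=91 f(14,12)=14 f(14,14)=1
t=15: f(15,-1)=3432 f(15,1)=5070 f(15,3)=4550 f(15,5)=2898 f(15,7)=1350 f(15,9)=454 f(15,11)=105 f(15,13)=15 f(15,15)=1
t=16: f(16,-2)=3432 f(16,0)=8502 f(16,2)=9620 f(16,4)=7448 f(16,6)=4248 f(16,8)=1804 f(16,10)=559 f(16,12)=120 f(16,14)=16 f(16,16)=1
t=17: f(17,-1)=11934 f(17,1)=18122 f(17,3)=17068 f(17,5)=11696 f(17,7)=6052 f(17,9)=2363 f(17,11)=679 f(17,13)=136 f(17,15)=17 f(17,17)=1
t=18: f(18,-2)=11934 f(18,0)=30056 f(18,2)=35190 f(18,4)=28764 f(18,6)=17748 f(18,8)=8415 f(18,10)=3042 f(18,12)=815 f(18,14)=153 f(18,16)=18 f(18,18)=1
t=19: f(19,-1)=41990 f(19,1)=65246 f(19,3)=63954 f(19,5)=46512 f(19,7)=26163 f(19,9)=11457 f(19,11)=3857 f(19,13)=968 f(19,15)=171 f(19,17)=19 f(19,19)=1
t=20: f(20,-2)=41990 f(20,0)=107236 f(20,2)=129200 f(20,4)=110466 f(20,6)=72675 f(20,8)=37620 f(20,10)=15314 f(20,12)=4825 f(20,14)=1139 f(20,16)=190 f(20,18)=20 f(20,20)=1
t=21: f(21,-1)=149226 f(21,1)=236436 f(21,3)=239666 f(21,5)=183141 f(21,7)=110295 f(21,9)=52934 f(21,11)=20139 f(21,13)=5964 f(21,15)=1329 f(21,17)=210 f(21,19)=21 f(21,21)=1
Σ_s f(21,s) = 999362
P = 999362/2097152 = 499681/1048576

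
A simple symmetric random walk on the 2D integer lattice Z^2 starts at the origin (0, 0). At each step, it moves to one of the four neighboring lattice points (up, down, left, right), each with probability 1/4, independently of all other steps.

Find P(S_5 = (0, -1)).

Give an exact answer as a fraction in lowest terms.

Answer: 25/256

Derivation:
Let h be the number of horizontal steps (so 5-h are vertical). To end at (0,-1) need (h+0)/2 right-steps and ((5-h)-1)/2 up-steps.
Sum over h with 0 ≤ h ≤ 4, h ≡ 0 (mod 2), 5-h ≡ 1 (mod 2):
h=0: C(5,0)·C(0,0)·C(5,2) = 1·1·10 = 10
h=2: C(5,2)·C(2,1)·C(3,1) = 10·2·3 = 60
h=4: C(5,4)·C(4,2)·C(1,0) = 5·6·1 = 30
Total favorable: 100
Total paths: 4^5 = 1024
P = 100/1024 = 25/256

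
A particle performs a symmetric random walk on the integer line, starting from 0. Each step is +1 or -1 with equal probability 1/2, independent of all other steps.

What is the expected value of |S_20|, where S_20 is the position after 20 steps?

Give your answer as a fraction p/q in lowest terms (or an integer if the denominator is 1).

S_20 takes values m ≡ 0 (mod 2) with |m| ≤ 20; P(S_20=m) = C(20,(20+m)/2)/2^20.
Total paths: 2^20 = 1048576
Distribution: P(S=-20)=1/1048576, P(S=-18)=20/1048576, P(S=-16)=190/1048576, P(S=-14)=1140/1048576, P(S=-12)=4845/1048576, P(S=-10)=15504/1048576, P(S=-8)=38760/1048576, P(S=-6)=77520/1048576, P(S=-4)=125970/1048576, P(S=-2)=167960/1048576, P(S=0)=184756/1048576, P(S=2)=167960/1048576, P(S=4)=125970/1048576, P(S=6)=77520/1048576, P(S=8)=38760/1048576, P(S=10)=15504/1048576, P(S=12)=4845/1048576, P(S=14)=1140/1048576, P(S=16)=190/1048576, P(S=18)=20/1048576, P(S=20)=1/1048576
E[|S_20|] = Σ_m |m|·P(S_20=m) = 3695120/1048576 = 230945/65536

Answer: 230945/65536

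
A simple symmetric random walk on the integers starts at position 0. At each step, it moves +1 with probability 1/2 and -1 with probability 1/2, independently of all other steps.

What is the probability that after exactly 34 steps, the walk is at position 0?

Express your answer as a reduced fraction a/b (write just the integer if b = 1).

Answer: 583401555/4294967296

Derivation:
To return to 0 after 34 steps: need exactly 17 steps of +1 and 17 of -1.
Favorable paths: C(34,17) = 2333606220
Total paths: 2^34 = 17179869184
P = 2333606220/17179869184 = 583401555/4294967296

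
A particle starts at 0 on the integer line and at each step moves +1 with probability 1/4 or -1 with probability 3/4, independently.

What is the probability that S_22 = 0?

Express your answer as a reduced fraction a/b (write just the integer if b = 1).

To be at 0 after 22 steps: need exactly 11 steps of +1 and 11 of -1.
Number of such sequences: C(22,11) = 705432
Each has probability (1/4)^11 · (3/4)^11 = 177147/17592186044416
P = 705432 · 177147/17592186044416 = 15620645313/2199023255552

Answer: 15620645313/2199023255552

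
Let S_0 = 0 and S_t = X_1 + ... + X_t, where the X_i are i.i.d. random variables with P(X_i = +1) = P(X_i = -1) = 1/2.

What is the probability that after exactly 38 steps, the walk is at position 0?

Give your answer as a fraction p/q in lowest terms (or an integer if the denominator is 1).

To return to 0 after 38 steps: need exactly 19 steps of +1 and 19 of -1.
Favorable paths: C(38,19) = 35345263800
Total paths: 2^38 = 274877906944
P = 35345263800/274877906944 = 4418157975/34359738368

Answer: 4418157975/34359738368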